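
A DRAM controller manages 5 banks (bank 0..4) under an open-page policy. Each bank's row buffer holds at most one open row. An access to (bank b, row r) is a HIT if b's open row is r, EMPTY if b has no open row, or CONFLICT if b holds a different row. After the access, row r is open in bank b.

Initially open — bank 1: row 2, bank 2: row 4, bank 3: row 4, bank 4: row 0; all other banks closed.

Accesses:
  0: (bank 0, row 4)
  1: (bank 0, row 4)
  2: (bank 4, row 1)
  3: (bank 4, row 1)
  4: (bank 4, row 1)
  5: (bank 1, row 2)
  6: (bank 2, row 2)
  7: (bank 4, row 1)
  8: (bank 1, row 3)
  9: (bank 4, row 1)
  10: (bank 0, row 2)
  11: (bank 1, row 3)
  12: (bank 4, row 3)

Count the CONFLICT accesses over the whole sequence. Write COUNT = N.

COUNT = 5

step 0: bank0 None->4 [EMPTY]
step 1: bank0 4->4 [HIT]
step 2: bank4 0->1 [CONFLICT]
step 3: bank4 1->1 [HIT]
step 4: bank4 1->1 [HIT]
step 5: bank1 2->2 [HIT]
step 6: bank2 4->2 [CONFLICT]
step 7: bank4 1->1 [HIT]
step 8: bank1 2->3 [CONFLICT]
step 9: bank4 1->1 [HIT]
step 10: bank0 4->2 [CONFLICT]
step 11: bank1 3->3 [HIT]
step 12: bank4 1->3 [CONFLICT]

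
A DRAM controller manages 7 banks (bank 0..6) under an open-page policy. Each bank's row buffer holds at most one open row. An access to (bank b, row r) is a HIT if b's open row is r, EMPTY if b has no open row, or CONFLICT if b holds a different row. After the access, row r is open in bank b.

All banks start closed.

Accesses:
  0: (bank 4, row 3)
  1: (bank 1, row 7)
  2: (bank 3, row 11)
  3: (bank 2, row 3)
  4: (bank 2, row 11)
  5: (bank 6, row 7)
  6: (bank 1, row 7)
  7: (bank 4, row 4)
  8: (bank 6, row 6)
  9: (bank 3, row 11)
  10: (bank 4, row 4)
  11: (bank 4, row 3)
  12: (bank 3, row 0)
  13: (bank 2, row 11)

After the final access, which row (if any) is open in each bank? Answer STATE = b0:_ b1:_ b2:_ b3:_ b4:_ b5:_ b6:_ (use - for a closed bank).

#0 (4,3) E
#1 (1,7) E
#2 (3,11) E
#3 (2,3) E
#4 (2,11) C  (was 3)
#5 (6,7) E
#6 (1,7) H  (was 7)
#7 (4,4) C  (was 3)
#8 (6,6) C  (was 7)
#9 (3,11) H  (was 11)
#10 (4,4) H  (was 4)
#11 (4,3) C  (was 4)
#12 (3,0) C  (was 11)
#13 (2,11) H  (was 11)

STATE = b0:- b1:7 b2:11 b3:0 b4:3 b5:- b6:6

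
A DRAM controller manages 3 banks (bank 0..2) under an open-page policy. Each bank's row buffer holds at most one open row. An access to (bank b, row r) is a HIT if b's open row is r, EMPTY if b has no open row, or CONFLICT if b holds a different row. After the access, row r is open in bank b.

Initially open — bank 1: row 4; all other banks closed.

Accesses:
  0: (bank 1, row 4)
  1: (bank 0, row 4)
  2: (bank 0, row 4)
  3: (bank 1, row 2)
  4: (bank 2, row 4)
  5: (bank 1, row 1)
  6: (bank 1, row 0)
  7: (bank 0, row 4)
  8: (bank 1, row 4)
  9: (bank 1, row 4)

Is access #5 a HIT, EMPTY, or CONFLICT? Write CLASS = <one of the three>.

step 0: bank1 4->4 [HIT]
step 1: bank0 None->4 [EMPTY]
step 2: bank0 4->4 [HIT]
step 3: bank1 4->2 [CONFLICT]
step 4: bank2 None->4 [EMPTY]
step 5: bank1 2->1 [CONFLICT]
step 6: bank1 1->0 [CONFLICT]
step 7: bank0 4->4 [HIT]
step 8: bank1 0->4 [CONFLICT]
step 9: bank1 4->4 [HIT]

CLASS = CONFLICT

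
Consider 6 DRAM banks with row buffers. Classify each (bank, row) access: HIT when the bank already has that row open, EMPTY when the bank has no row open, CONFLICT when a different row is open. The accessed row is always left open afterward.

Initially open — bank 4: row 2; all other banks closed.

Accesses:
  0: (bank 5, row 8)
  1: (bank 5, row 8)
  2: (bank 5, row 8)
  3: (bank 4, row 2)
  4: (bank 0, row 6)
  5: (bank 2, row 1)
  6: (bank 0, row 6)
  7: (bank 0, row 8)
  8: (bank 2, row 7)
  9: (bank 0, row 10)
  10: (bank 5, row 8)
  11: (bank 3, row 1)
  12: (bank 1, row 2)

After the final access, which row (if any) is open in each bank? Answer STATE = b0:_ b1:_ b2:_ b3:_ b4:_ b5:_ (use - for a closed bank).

STATE = b0:10 b1:2 b2:7 b3:1 b4:2 b5:8

#0 (5,8) E
#1 (5,8) H  (was 8)
#2 (5,8) H  (was 8)
#3 (4,2) H  (was 2)
#4 (0,6) E
#5 (2,1) E
#6 (0,6) H  (was 6)
#7 (0,8) C  (was 6)
#8 (2,7) C  (was 1)
#9 (0,10) C  (was 8)
#10 (5,8) H  (was 8)
#11 (3,1) E
#12 (1,2) E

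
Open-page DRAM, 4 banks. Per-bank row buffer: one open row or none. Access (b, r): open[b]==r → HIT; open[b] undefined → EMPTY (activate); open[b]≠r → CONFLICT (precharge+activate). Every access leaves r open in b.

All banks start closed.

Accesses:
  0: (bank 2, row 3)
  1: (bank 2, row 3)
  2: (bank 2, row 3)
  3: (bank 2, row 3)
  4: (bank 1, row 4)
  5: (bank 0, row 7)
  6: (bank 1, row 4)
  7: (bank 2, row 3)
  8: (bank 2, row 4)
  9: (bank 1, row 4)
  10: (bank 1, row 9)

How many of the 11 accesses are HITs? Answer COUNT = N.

step 0: bank2 None->3 [EMPTY]
step 1: bank2 3->3 [HIT]
step 2: bank2 3->3 [HIT]
step 3: bank2 3->3 [HIT]
step 4: bank1 None->4 [EMPTY]
step 5: bank0 None->7 [EMPTY]
step 6: bank1 4->4 [HIT]
step 7: bank2 3->3 [HIT]
step 8: bank2 3->4 [CONFLICT]
step 9: bank1 4->4 [HIT]
step 10: bank1 4->9 [CONFLICT]

COUNT = 6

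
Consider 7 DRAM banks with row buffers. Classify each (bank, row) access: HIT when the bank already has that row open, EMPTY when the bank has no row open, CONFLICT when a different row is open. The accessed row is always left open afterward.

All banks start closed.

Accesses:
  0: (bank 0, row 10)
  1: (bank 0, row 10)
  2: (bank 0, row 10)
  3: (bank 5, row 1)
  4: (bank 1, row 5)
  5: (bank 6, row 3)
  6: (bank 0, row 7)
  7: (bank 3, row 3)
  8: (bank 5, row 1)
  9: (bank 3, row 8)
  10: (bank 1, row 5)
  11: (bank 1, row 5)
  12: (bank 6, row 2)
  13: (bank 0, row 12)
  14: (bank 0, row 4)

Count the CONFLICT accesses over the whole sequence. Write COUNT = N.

  [0] b0 r10: no row ⇒ E
  [1] b0 r10: had r10 ⇒ H
  [2] b0 r10: had r10 ⇒ H
  [3] b5 r1: no row ⇒ E
  [4] b1 r5: no row ⇒ E
  [5] b6 r3: no row ⇒ E
  [6] b0 r7: had r10 ⇒ C
  [7] b3 r3: no row ⇒ E
  [8] b5 r1: had r1 ⇒ H
  [9] b3 r8: had r3 ⇒ C
  [10] b1 r5: had r5 ⇒ H
  [11] b1 r5: had r5 ⇒ H
  [12] b6 r2: had r3 ⇒ C
  [13] b0 r12: had r7 ⇒ C
  [14] b0 r4: had r12 ⇒ C

COUNT = 5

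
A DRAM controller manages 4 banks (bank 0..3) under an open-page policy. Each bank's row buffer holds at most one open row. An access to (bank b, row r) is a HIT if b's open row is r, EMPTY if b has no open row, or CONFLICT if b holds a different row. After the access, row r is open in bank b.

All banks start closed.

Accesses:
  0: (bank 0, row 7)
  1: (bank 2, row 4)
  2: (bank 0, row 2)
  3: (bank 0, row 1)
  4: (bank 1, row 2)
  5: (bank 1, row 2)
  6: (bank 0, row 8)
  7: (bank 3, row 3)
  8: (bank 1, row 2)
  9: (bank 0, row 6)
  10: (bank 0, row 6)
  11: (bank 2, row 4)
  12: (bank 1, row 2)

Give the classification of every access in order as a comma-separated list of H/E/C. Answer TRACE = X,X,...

TRACE = E,E,C,C,E,H,C,E,H,C,H,H,H

  [0] b0 r7: no row ⇒ E
  [1] b2 r4: no row ⇒ E
  [2] b0 r2: had r7 ⇒ C
  [3] b0 r1: had r2 ⇒ C
  [4] b1 r2: no row ⇒ E
  [5] b1 r2: had r2 ⇒ H
  [6] b0 r8: had r1 ⇒ C
  [7] b3 r3: no row ⇒ E
  [8] b1 r2: had r2 ⇒ H
  [9] b0 r6: had r8 ⇒ C
  [10] b0 r6: had r6 ⇒ H
  [11] b2 r4: had r4 ⇒ H
  [12] b1 r2: had r2 ⇒ H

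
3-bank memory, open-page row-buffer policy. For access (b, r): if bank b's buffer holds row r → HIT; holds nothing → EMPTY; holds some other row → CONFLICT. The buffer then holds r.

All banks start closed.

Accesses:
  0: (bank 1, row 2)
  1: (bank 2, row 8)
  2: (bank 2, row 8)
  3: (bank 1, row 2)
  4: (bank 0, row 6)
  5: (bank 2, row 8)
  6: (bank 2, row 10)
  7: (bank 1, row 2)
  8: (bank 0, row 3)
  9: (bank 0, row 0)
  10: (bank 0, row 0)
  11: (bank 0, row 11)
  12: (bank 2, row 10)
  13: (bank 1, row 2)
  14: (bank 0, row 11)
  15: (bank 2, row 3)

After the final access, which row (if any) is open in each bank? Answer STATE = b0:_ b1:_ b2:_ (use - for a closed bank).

step 0: bank1 None->2 [EMPTY]
step 1: bank2 None->8 [EMPTY]
step 2: bank2 8->8 [HIT]
step 3: bank1 2->2 [HIT]
step 4: bank0 None->6 [EMPTY]
step 5: bank2 8->8 [HIT]
step 6: bank2 8->10 [CONFLICT]
step 7: bank1 2->2 [HIT]
step 8: bank0 6->3 [CONFLICT]
step 9: bank0 3->0 [CONFLICT]
step 10: bank0 0->0 [HIT]
step 11: bank0 0->11 [CONFLICT]
step 12: bank2 10->10 [HIT]
step 13: bank1 2->2 [HIT]
step 14: bank0 11->11 [HIT]
step 15: bank2 10->3 [CONFLICT]

STATE = b0:11 b1:2 b2:3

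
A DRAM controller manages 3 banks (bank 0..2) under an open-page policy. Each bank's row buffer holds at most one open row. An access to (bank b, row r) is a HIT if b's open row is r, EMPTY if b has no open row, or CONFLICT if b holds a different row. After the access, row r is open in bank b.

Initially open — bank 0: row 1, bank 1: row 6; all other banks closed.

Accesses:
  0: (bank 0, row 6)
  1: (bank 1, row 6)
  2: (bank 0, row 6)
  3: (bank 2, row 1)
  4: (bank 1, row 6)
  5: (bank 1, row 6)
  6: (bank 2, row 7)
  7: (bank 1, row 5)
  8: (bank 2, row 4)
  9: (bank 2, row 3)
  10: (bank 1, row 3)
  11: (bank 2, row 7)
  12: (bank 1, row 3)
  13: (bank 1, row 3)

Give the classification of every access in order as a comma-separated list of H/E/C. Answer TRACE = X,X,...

0: bank 0 row 6 — prev 1 → CONFLICT
1: bank 1 row 6 — prev 6 → HIT
2: bank 0 row 6 — prev 6 → HIT
3: bank 2 row 1 — prev None → EMPTY
4: bank 1 row 6 — prev 6 → HIT
5: bank 1 row 6 — prev 6 → HIT
6: bank 2 row 7 — prev 1 → CONFLICT
7: bank 1 row 5 — prev 6 → CONFLICT
8: bank 2 row 4 — prev 7 → CONFLICT
9: bank 2 row 3 — prev 4 → CONFLICT
10: bank 1 row 3 — prev 5 → CONFLICT
11: bank 2 row 7 — prev 3 → CONFLICT
12: bank 1 row 3 — prev 3 → HIT
13: bank 1 row 3 — prev 3 → HIT

TRACE = C,H,H,E,H,H,C,C,C,C,C,C,H,H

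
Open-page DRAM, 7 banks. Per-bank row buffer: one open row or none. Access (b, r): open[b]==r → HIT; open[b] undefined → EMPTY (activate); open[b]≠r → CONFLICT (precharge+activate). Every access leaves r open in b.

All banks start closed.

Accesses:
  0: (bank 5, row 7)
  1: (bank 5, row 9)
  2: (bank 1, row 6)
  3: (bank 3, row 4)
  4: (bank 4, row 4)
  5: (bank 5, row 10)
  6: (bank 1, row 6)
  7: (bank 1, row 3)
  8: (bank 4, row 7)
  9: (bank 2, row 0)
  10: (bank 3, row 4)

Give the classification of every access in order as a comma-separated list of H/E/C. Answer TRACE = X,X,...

TRACE = E,C,E,E,E,C,H,C,C,E,H

#0 (5,7) E
#1 (5,9) C  (was 7)
#2 (1,6) E
#3 (3,4) E
#4 (4,4) E
#5 (5,10) C  (was 9)
#6 (1,6) H  (was 6)
#7 (1,3) C  (was 6)
#8 (4,7) C  (was 4)
#9 (2,0) E
#10 (3,4) H  (was 4)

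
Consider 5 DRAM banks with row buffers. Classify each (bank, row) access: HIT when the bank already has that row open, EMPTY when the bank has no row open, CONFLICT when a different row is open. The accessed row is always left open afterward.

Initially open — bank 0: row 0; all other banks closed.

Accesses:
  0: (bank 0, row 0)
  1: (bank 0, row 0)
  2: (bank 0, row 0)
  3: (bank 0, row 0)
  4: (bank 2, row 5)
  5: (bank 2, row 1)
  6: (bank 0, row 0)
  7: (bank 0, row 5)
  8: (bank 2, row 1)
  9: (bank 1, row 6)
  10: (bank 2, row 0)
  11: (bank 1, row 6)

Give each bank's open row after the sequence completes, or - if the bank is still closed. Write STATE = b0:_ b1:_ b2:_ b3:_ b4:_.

0: bank 0 row 0 — prev 0 → HIT
1: bank 0 row 0 — prev 0 → HIT
2: bank 0 row 0 — prev 0 → HIT
3: bank 0 row 0 — prev 0 → HIT
4: bank 2 row 5 — prev None → EMPTY
5: bank 2 row 1 — prev 5 → CONFLICT
6: bank 0 row 0 — prev 0 → HIT
7: bank 0 row 5 — prev 0 → CONFLICT
8: bank 2 row 1 — prev 1 → HIT
9: bank 1 row 6 — prev None → EMPTY
10: bank 2 row 0 — prev 1 → CONFLICT
11: bank 1 row 6 — prev 6 → HIT

STATE = b0:5 b1:6 b2:0 b3:- b4:-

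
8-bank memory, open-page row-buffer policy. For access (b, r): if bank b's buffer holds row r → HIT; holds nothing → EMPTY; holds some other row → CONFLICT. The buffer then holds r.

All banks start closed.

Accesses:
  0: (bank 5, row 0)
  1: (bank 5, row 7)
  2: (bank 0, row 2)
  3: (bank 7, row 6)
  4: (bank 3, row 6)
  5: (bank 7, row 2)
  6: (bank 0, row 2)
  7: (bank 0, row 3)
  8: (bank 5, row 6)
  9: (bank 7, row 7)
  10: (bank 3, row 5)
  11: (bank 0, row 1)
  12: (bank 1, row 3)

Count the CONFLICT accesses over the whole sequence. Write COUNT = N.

COUNT = 7

  [0] b5 r0: no row ⇒ E
  [1] b5 r7: had r0 ⇒ C
  [2] b0 r2: no row ⇒ E
  [3] b7 r6: no row ⇒ E
  [4] b3 r6: no row ⇒ E
  [5] b7 r2: had r6 ⇒ C
  [6] b0 r2: had r2 ⇒ H
  [7] b0 r3: had r2 ⇒ C
  [8] b5 r6: had r7 ⇒ C
  [9] b7 r7: had r2 ⇒ C
  [10] b3 r5: had r6 ⇒ C
  [11] b0 r1: had r3 ⇒ C
  [12] b1 r3: no row ⇒ E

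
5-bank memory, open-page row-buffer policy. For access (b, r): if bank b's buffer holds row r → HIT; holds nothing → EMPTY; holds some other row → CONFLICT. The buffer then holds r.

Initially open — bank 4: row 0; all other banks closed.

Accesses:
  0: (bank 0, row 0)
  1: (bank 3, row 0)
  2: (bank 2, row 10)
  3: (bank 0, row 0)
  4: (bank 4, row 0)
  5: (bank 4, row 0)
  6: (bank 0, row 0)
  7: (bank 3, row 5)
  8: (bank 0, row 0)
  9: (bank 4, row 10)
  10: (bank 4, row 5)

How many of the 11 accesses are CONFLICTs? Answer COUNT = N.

COUNT = 3

step 0: bank0 None->0 [EMPTY]
step 1: bank3 None->0 [EMPTY]
step 2: bank2 None->10 [EMPTY]
step 3: bank0 0->0 [HIT]
step 4: bank4 0->0 [HIT]
step 5: bank4 0->0 [HIT]
step 6: bank0 0->0 [HIT]
step 7: bank3 0->5 [CONFLICT]
step 8: bank0 0->0 [HIT]
step 9: bank4 0->10 [CONFLICT]
step 10: bank4 10->5 [CONFLICT]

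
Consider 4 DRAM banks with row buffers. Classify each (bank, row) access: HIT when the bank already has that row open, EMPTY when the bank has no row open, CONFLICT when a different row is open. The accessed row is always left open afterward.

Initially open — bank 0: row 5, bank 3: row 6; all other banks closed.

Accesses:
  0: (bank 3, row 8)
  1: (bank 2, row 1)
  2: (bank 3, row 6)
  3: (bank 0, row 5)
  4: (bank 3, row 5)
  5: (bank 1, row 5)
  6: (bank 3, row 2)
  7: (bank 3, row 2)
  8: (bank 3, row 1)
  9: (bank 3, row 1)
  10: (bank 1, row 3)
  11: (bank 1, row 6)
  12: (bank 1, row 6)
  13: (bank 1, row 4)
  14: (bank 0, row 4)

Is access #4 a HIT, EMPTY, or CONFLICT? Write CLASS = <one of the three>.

CLASS = CONFLICT

#0 (3,8) C  (was 6)
#1 (2,1) E
#2 (3,6) C  (was 8)
#3 (0,5) H  (was 5)
#4 (3,5) C  (was 6)
#5 (1,5) E
#6 (3,2) C  (was 5)
#7 (3,2) H  (was 2)
#8 (3,1) C  (was 2)
#9 (3,1) H  (was 1)
#10 (1,3) C  (was 5)
#11 (1,6) C  (was 3)
#12 (1,6) H  (was 6)
#13 (1,4) C  (was 6)
#14 (0,4) C  (was 5)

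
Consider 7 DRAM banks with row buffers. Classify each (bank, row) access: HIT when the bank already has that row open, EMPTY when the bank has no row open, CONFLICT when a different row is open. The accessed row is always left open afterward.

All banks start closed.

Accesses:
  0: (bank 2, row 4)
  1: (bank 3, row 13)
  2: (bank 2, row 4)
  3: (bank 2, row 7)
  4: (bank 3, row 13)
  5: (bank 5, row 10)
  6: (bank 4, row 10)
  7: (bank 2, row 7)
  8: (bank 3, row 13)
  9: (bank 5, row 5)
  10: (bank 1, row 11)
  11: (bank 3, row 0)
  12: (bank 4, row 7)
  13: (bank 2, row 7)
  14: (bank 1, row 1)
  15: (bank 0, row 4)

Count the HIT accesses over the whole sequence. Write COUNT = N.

COUNT = 5

  [0] b2 r4: no row ⇒ E
  [1] b3 r13: no row ⇒ E
  [2] b2 r4: had r4 ⇒ H
  [3] b2 r7: had r4 ⇒ C
  [4] b3 r13: had r13 ⇒ H
  [5] b5 r10: no row ⇒ E
  [6] b4 r10: no row ⇒ E
  [7] b2 r7: had r7 ⇒ H
  [8] b3 r13: had r13 ⇒ H
  [9] b5 r5: had r10 ⇒ C
  [10] b1 r11: no row ⇒ E
  [11] b3 r0: had r13 ⇒ C
  [12] b4 r7: had r10 ⇒ C
  [13] b2 r7: had r7 ⇒ H
  [14] b1 r1: had r11 ⇒ C
  [15] b0 r4: no row ⇒ E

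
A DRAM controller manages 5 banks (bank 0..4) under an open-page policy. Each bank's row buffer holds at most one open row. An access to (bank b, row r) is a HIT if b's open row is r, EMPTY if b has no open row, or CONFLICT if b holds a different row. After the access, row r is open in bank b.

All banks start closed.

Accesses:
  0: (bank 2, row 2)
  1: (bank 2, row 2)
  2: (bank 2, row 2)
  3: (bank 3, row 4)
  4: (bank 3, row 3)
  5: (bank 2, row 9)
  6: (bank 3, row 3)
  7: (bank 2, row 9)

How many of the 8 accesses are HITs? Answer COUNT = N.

0: bank 2 row 2 — prev None → EMPTY
1: bank 2 row 2 — prev 2 → HIT
2: bank 2 row 2 — prev 2 → HIT
3: bank 3 row 4 — prev None → EMPTY
4: bank 3 row 3 — prev 4 → CONFLICT
5: bank 2 row 9 — prev 2 → CONFLICT
6: bank 3 row 3 — prev 3 → HIT
7: bank 2 row 9 — prev 9 → HIT

COUNT = 4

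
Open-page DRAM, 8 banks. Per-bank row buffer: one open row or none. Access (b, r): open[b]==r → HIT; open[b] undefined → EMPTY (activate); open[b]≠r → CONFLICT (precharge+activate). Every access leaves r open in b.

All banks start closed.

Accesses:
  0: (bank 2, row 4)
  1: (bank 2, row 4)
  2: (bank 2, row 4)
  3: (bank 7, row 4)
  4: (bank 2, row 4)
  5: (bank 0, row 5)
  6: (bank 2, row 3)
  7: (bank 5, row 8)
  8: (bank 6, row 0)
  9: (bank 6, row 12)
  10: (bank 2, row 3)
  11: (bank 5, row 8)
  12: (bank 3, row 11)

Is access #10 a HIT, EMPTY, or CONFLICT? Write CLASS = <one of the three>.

#0 (2,4) E
#1 (2,4) H  (was 4)
#2 (2,4) H  (was 4)
#3 (7,4) E
#4 (2,4) H  (was 4)
#5 (0,5) E
#6 (2,3) C  (was 4)
#7 (5,8) E
#8 (6,0) E
#9 (6,12) C  (was 0)
#10 (2,3) H  (was 3)
#11 (5,8) H  (was 8)
#12 (3,11) E

CLASS = HIT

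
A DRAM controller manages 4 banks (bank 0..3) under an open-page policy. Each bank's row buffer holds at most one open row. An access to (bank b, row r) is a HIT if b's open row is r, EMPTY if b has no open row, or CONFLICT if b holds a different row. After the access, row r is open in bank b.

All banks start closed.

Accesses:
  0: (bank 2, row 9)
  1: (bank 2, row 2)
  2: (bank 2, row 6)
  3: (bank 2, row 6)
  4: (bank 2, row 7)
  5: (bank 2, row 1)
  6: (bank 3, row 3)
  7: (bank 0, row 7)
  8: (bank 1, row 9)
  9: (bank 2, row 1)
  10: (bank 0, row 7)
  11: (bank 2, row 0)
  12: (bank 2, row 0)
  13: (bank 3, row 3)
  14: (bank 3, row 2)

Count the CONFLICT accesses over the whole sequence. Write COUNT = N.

COUNT = 6

  [0] b2 r9: no row ⇒ E
  [1] b2 r2: had r9 ⇒ C
  [2] b2 r6: had r2 ⇒ C
  [3] b2 r6: had r6 ⇒ H
  [4] b2 r7: had r6 ⇒ C
  [5] b2 r1: had r7 ⇒ C
  [6] b3 r3: no row ⇒ E
  [7] b0 r7: no row ⇒ E
  [8] b1 r9: no row ⇒ E
  [9] b2 r1: had r1 ⇒ H
  [10] b0 r7: had r7 ⇒ H
  [11] b2 r0: had r1 ⇒ C
  [12] b2 r0: had r0 ⇒ H
  [13] b3 r3: had r3 ⇒ H
  [14] b3 r2: had r3 ⇒ C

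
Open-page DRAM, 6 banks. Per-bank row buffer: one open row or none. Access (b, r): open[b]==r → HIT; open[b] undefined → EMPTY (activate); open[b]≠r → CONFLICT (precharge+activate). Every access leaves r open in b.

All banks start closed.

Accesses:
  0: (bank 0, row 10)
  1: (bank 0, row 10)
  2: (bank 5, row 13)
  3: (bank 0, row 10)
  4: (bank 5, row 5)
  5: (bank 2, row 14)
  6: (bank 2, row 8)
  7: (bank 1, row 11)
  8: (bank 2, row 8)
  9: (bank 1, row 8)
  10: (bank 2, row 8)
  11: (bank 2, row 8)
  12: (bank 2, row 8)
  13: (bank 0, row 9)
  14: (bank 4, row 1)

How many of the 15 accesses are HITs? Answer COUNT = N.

COUNT = 6

#0 (0,10) E
#1 (0,10) H  (was 10)
#2 (5,13) E
#3 (0,10) H  (was 10)
#4 (5,5) C  (was 13)
#5 (2,14) E
#6 (2,8) C  (was 14)
#7 (1,11) E
#8 (2,8) H  (was 8)
#9 (1,8) C  (was 11)
#10 (2,8) H  (was 8)
#11 (2,8) H  (was 8)
#12 (2,8) H  (was 8)
#13 (0,9) C  (was 10)
#14 (4,1) E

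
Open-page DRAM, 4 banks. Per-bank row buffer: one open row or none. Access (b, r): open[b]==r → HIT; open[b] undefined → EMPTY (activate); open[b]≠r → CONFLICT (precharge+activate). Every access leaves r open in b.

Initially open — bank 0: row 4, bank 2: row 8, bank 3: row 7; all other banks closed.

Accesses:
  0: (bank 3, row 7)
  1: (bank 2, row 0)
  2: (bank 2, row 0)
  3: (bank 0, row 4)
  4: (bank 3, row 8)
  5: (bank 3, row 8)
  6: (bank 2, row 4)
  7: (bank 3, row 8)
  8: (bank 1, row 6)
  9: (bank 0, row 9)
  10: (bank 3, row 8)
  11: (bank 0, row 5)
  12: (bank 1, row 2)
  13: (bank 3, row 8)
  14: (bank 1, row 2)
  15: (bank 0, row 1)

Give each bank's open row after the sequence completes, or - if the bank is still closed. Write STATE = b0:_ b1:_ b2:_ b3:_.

STATE = b0:1 b1:2 b2:4 b3:8

step 0: bank3 7->7 [HIT]
step 1: bank2 8->0 [CONFLICT]
step 2: bank2 0->0 [HIT]
step 3: bank0 4->4 [HIT]
step 4: bank3 7->8 [CONFLICT]
step 5: bank3 8->8 [HIT]
step 6: bank2 0->4 [CONFLICT]
step 7: bank3 8->8 [HIT]
step 8: bank1 None->6 [EMPTY]
step 9: bank0 4->9 [CONFLICT]
step 10: bank3 8->8 [HIT]
step 11: bank0 9->5 [CONFLICT]
step 12: bank1 6->2 [CONFLICT]
step 13: bank3 8->8 [HIT]
step 14: bank1 2->2 [HIT]
step 15: bank0 5->1 [CONFLICT]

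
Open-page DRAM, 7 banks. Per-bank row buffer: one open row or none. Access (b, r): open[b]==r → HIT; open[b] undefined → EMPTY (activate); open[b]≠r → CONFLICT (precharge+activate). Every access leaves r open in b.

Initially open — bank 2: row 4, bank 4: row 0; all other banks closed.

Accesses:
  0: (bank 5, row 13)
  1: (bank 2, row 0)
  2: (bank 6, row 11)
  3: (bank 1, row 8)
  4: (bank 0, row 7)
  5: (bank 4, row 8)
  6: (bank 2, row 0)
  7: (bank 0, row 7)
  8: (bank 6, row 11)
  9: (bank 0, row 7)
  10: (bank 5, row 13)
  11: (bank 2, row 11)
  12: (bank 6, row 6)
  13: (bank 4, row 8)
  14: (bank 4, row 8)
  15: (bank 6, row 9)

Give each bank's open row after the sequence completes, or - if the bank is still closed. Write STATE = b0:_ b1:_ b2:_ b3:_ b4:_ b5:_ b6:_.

#0 (5,13) E
#1 (2,0) C  (was 4)
#2 (6,11) E
#3 (1,8) E
#4 (0,7) E
#5 (4,8) C  (was 0)
#6 (2,0) H  (was 0)
#7 (0,7) H  (was 7)
#8 (6,11) H  (was 11)
#9 (0,7) H  (was 7)
#10 (5,13) H  (was 13)
#11 (2,11) C  (was 0)
#12 (6,6) C  (was 11)
#13 (4,8) H  (was 8)
#14 (4,8) H  (was 8)
#15 (6,9) C  (was 6)

STATE = b0:7 b1:8 b2:11 b3:- b4:8 b5:13 b6:9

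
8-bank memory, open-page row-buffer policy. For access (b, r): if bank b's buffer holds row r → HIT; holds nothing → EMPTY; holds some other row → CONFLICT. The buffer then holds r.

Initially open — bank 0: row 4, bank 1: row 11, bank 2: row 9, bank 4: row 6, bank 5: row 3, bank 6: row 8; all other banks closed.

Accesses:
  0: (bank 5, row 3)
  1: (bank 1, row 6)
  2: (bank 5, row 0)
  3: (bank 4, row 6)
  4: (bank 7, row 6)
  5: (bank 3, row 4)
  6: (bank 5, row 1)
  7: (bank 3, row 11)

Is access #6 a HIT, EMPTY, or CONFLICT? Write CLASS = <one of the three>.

CLASS = CONFLICT

step 0: bank5 3->3 [HIT]
step 1: bank1 11->6 [CONFLICT]
step 2: bank5 3->0 [CONFLICT]
step 3: bank4 6->6 [HIT]
step 4: bank7 None->6 [EMPTY]
step 5: bank3 None->4 [EMPTY]
step 6: bank5 0->1 [CONFLICT]
step 7: bank3 4->11 [CONFLICT]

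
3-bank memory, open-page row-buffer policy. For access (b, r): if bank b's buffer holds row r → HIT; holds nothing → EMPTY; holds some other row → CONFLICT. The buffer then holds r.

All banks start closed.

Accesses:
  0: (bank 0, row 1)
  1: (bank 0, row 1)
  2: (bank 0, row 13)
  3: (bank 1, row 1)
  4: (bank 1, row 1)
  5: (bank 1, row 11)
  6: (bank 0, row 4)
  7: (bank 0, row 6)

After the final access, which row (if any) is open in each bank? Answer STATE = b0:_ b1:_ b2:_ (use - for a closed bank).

STATE = b0:6 b1:11 b2:-

#0 (0,1) E
#1 (0,1) H  (was 1)
#2 (0,13) C  (was 1)
#3 (1,1) E
#4 (1,1) H  (was 1)
#5 (1,11) C  (was 1)
#6 (0,4) C  (was 13)
#7 (0,6) C  (was 4)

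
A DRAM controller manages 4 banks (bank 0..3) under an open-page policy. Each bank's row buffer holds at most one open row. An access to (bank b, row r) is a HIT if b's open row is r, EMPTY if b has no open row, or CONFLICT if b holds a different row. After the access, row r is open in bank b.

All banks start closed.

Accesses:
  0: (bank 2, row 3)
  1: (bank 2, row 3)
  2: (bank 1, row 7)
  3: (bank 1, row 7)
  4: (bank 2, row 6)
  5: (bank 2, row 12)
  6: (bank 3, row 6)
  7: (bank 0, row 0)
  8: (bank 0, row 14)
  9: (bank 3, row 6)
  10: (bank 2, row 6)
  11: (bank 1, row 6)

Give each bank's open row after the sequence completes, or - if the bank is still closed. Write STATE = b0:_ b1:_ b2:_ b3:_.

STATE = b0:14 b1:6 b2:6 b3:6

step 0: bank2 None->3 [EMPTY]
step 1: bank2 3->3 [HIT]
step 2: bank1 None->7 [EMPTY]
step 3: bank1 7->7 [HIT]
step 4: bank2 3->6 [CONFLICT]
step 5: bank2 6->12 [CONFLICT]
step 6: bank3 None->6 [EMPTY]
step 7: bank0 None->0 [EMPTY]
step 8: bank0 0->14 [CONFLICT]
step 9: bank3 6->6 [HIT]
step 10: bank2 12->6 [CONFLICT]
step 11: bank1 7->6 [CONFLICT]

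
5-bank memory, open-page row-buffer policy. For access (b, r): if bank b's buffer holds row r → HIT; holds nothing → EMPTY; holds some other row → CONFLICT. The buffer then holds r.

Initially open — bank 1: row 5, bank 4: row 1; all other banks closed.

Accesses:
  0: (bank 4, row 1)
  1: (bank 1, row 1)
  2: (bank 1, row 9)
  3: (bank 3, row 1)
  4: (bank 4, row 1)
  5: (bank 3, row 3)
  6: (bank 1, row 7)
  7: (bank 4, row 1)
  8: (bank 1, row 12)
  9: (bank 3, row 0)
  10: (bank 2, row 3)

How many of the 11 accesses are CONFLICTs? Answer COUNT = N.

0: bank 4 row 1 — prev 1 → HIT
1: bank 1 row 1 — prev 5 → CONFLICT
2: bank 1 row 9 — prev 1 → CONFLICT
3: bank 3 row 1 — prev None → EMPTY
4: bank 4 row 1 — prev 1 → HIT
5: bank 3 row 3 — prev 1 → CONFLICT
6: bank 1 row 7 — prev 9 → CONFLICT
7: bank 4 row 1 — prev 1 → HIT
8: bank 1 row 12 — prev 7 → CONFLICT
9: bank 3 row 0 — prev 3 → CONFLICT
10: bank 2 row 3 — prev None → EMPTY

COUNT = 6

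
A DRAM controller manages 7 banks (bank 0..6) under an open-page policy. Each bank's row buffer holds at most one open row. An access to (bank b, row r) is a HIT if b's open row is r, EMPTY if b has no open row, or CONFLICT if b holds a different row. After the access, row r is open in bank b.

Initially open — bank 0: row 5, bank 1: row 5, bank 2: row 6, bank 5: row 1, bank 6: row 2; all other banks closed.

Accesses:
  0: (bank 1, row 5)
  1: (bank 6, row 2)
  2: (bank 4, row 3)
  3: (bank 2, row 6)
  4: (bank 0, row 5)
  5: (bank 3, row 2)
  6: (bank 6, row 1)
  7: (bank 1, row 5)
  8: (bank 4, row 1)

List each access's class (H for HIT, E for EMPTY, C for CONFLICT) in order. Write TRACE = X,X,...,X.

#0 (1,5) H  (was 5)
#1 (6,2) H  (was 2)
#2 (4,3) E
#3 (2,6) H  (was 6)
#4 (0,5) H  (was 5)
#5 (3,2) E
#6 (6,1) C  (was 2)
#7 (1,5) H  (was 5)
#8 (4,1) C  (was 3)

TRACE = H,H,E,H,H,E,C,H,C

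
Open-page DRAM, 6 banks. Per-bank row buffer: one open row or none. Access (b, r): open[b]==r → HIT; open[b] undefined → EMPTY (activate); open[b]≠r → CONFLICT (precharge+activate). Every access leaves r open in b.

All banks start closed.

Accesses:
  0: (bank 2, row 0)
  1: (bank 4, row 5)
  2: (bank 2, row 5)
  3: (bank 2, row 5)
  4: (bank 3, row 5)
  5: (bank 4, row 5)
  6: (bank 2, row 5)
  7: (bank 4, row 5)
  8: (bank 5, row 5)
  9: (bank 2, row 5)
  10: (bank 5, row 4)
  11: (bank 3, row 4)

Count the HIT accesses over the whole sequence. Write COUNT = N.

COUNT = 5

#0 (2,0) E
#1 (4,5) E
#2 (2,5) C  (was 0)
#3 (2,5) H  (was 5)
#4 (3,5) E
#5 (4,5) H  (was 5)
#6 (2,5) H  (was 5)
#7 (4,5) H  (was 5)
#8 (5,5) E
#9 (2,5) H  (was 5)
#10 (5,4) C  (was 5)
#11 (3,4) C  (was 5)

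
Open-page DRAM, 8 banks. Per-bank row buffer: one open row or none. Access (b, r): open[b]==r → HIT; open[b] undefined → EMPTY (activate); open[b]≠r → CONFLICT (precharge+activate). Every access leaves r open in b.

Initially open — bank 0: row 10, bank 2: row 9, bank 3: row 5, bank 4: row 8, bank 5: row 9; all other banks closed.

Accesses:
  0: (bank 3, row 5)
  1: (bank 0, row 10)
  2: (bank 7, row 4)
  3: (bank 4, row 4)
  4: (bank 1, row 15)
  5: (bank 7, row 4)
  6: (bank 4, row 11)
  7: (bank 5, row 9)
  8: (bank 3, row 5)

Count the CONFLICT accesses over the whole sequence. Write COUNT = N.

#0 (3,5) H  (was 5)
#1 (0,10) H  (was 10)
#2 (7,4) E
#3 (4,4) C  (was 8)
#4 (1,15) E
#5 (7,4) H  (was 4)
#6 (4,11) C  (was 4)
#7 (5,9) H  (was 9)
#8 (3,5) H  (was 5)

COUNT = 2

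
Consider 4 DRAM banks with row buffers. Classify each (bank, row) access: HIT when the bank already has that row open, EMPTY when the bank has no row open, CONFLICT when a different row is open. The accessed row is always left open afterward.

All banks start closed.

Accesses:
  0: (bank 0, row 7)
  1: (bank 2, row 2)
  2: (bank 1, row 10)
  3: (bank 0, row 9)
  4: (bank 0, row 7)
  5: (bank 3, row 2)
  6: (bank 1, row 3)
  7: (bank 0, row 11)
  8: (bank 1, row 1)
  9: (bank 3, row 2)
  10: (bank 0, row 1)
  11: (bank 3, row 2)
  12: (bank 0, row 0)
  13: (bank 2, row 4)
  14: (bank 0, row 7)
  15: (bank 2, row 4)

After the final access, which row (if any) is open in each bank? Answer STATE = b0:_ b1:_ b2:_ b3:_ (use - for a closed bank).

step 0: bank0 None->7 [EMPTY]
step 1: bank2 None->2 [EMPTY]
step 2: bank1 None->10 [EMPTY]
step 3: bank0 7->9 [CONFLICT]
step 4: bank0 9->7 [CONFLICT]
step 5: bank3 None->2 [EMPTY]
step 6: bank1 10->3 [CONFLICT]
step 7: bank0 7->11 [CONFLICT]
step 8: bank1 3->1 [CONFLICT]
step 9: bank3 2->2 [HIT]
step 10: bank0 11->1 [CONFLICT]
step 11: bank3 2->2 [HIT]
step 12: bank0 1->0 [CONFLICT]
step 13: bank2 2->4 [CONFLICT]
step 14: bank0 0->7 [CONFLICT]
step 15: bank2 4->4 [HIT]

STATE = b0:7 b1:1 b2:4 b3:2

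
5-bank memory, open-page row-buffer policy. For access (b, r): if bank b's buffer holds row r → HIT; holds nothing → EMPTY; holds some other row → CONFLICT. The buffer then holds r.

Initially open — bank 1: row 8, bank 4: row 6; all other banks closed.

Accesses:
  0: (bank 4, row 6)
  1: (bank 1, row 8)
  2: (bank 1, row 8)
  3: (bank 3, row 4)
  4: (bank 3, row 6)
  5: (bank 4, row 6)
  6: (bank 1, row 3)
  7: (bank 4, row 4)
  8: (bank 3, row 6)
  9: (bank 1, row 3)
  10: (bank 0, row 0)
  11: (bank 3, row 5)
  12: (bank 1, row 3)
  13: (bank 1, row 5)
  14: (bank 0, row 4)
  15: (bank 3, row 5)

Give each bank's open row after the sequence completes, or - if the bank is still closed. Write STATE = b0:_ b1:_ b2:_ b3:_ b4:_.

#0 (4,6) H  (was 6)
#1 (1,8) H  (was 8)
#2 (1,8) H  (was 8)
#3 (3,4) E
#4 (3,6) C  (was 4)
#5 (4,6) H  (was 6)
#6 (1,3) C  (was 8)
#7 (4,4) C  (was 6)
#8 (3,6) H  (was 6)
#9 (1,3) H  (was 3)
#10 (0,0) E
#11 (3,5) C  (was 6)
#12 (1,3) H  (was 3)
#13 (1,5) C  (was 3)
#14 (0,4) C  (was 0)
#15 (3,5) H  (was 5)

STATE = b0:4 b1:5 b2:- b3:5 b4:4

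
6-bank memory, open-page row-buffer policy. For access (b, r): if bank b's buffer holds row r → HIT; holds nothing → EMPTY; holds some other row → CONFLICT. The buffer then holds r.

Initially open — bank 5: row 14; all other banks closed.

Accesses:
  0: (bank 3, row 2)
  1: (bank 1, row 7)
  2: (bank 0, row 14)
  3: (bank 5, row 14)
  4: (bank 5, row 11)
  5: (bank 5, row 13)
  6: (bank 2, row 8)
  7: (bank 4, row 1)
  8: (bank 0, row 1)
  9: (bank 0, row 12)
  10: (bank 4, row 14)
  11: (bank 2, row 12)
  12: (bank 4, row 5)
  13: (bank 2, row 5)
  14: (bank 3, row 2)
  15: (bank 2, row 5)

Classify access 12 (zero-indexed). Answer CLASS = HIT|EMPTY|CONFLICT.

CLASS = CONFLICT

step 0: bank3 None->2 [EMPTY]
step 1: bank1 None->7 [EMPTY]
step 2: bank0 None->14 [EMPTY]
step 3: bank5 14->14 [HIT]
step 4: bank5 14->11 [CONFLICT]
step 5: bank5 11->13 [CONFLICT]
step 6: bank2 None->8 [EMPTY]
step 7: bank4 None->1 [EMPTY]
step 8: bank0 14->1 [CONFLICT]
step 9: bank0 1->12 [CONFLICT]
step 10: bank4 1->14 [CONFLICT]
step 11: bank2 8->12 [CONFLICT]
step 12: bank4 14->5 [CONFLICT]
step 13: bank2 12->5 [CONFLICT]
step 14: bank3 2->2 [HIT]
step 15: bank2 5->5 [HIT]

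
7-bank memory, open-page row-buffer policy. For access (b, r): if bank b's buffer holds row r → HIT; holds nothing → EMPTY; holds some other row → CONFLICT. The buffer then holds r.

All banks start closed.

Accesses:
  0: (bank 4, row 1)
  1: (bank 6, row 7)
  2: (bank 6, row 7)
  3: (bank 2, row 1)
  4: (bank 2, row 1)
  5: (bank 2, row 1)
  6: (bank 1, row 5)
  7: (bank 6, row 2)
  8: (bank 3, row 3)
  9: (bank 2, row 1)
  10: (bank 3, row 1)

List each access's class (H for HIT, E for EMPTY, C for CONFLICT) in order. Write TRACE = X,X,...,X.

TRACE = E,E,H,E,H,H,E,C,E,H,C

step 0: bank4 None->1 [EMPTY]
step 1: bank6 None->7 [EMPTY]
step 2: bank6 7->7 [HIT]
step 3: bank2 None->1 [EMPTY]
step 4: bank2 1->1 [HIT]
step 5: bank2 1->1 [HIT]
step 6: bank1 None->5 [EMPTY]
step 7: bank6 7->2 [CONFLICT]
step 8: bank3 None->3 [EMPTY]
step 9: bank2 1->1 [HIT]
step 10: bank3 3->1 [CONFLICT]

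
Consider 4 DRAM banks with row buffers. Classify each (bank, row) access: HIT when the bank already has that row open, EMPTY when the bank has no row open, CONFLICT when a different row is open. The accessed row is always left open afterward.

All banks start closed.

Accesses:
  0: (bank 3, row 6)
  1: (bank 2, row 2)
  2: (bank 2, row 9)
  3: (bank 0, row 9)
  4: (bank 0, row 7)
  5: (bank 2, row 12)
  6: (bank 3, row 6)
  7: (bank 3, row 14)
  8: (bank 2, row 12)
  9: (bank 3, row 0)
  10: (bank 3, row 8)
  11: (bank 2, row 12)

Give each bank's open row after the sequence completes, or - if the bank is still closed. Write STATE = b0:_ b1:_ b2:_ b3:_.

step 0: bank3 None->6 [EMPTY]
step 1: bank2 None->2 [EMPTY]
step 2: bank2 2->9 [CONFLICT]
step 3: bank0 None->9 [EMPTY]
step 4: bank0 9->7 [CONFLICT]
step 5: bank2 9->12 [CONFLICT]
step 6: bank3 6->6 [HIT]
step 7: bank3 6->14 [CONFLICT]
step 8: bank2 12->12 [HIT]
step 9: bank3 14->0 [CONFLICT]
step 10: bank3 0->8 [CONFLICT]
step 11: bank2 12->12 [HIT]

STATE = b0:7 b1:- b2:12 b3:8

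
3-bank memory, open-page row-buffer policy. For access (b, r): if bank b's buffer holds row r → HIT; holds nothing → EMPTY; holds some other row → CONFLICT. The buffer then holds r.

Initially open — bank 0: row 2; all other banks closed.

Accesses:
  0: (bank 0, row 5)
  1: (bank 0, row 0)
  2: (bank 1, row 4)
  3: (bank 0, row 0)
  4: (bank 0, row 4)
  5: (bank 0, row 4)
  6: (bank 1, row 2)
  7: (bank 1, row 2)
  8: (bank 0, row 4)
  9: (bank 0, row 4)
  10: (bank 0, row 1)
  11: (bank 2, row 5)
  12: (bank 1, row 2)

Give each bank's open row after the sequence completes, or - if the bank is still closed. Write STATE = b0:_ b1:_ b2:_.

0: bank 0 row 5 — prev 2 → CONFLICT
1: bank 0 row 0 — prev 5 → CONFLICT
2: bank 1 row 4 — prev None → EMPTY
3: bank 0 row 0 — prev 0 → HIT
4: bank 0 row 4 — prev 0 → CONFLICT
5: bank 0 row 4 — prev 4 → HIT
6: bank 1 row 2 — prev 4 → CONFLICT
7: bank 1 row 2 — prev 2 → HIT
8: bank 0 row 4 — prev 4 → HIT
9: bank 0 row 4 — prev 4 → HIT
10: bank 0 row 1 — prev 4 → CONFLICT
11: bank 2 row 5 — prev None → EMPTY
12: bank 1 row 2 — prev 2 → HIT

STATE = b0:1 b1:2 b2:5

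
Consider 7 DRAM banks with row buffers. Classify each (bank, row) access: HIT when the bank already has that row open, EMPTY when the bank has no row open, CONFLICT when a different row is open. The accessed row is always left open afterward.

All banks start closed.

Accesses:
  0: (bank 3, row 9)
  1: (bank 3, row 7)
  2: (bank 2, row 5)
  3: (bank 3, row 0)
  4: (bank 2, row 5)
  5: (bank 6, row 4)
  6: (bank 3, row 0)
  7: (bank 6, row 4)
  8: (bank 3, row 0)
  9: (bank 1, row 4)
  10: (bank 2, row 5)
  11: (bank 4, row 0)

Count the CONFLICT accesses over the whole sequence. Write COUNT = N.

COUNT = 2

#0 (3,9) E
#1 (3,7) C  (was 9)
#2 (2,5) E
#3 (3,0) C  (was 7)
#4 (2,5) H  (was 5)
#5 (6,4) E
#6 (3,0) H  (was 0)
#7 (6,4) H  (was 4)
#8 (3,0) H  (was 0)
#9 (1,4) E
#10 (2,5) H  (was 5)
#11 (4,0) E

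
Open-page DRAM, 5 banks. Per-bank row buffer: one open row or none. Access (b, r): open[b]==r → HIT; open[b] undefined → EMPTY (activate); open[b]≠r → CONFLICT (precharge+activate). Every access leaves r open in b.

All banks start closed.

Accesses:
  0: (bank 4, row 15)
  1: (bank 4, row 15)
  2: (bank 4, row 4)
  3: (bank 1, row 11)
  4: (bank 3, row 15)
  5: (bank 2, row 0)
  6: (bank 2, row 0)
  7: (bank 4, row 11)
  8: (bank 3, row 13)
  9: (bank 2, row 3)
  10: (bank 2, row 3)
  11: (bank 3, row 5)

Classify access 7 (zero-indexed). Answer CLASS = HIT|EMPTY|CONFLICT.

#0 (4,15) E
#1 (4,15) H  (was 15)
#2 (4,4) C  (was 15)
#3 (1,11) E
#4 (3,15) E
#5 (2,0) E
#6 (2,0) H  (was 0)
#7 (4,11) C  (was 4)
#8 (3,13) C  (was 15)
#9 (2,3) C  (was 0)
#10 (2,3) H  (was 3)
#11 (3,5) C  (was 13)

CLASS = CONFLICT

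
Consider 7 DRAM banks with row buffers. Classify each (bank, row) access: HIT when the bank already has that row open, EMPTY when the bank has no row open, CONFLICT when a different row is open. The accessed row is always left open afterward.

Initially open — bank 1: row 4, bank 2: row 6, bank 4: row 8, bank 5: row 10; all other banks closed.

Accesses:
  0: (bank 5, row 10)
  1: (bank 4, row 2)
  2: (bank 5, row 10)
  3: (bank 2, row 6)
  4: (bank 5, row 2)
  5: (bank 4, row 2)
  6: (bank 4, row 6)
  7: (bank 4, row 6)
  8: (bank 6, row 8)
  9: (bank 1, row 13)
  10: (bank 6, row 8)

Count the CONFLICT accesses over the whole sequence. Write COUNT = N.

COUNT = 4

0: bank 5 row 10 — prev 10 → HIT
1: bank 4 row 2 — prev 8 → CONFLICT
2: bank 5 row 10 — prev 10 → HIT
3: bank 2 row 6 — prev 6 → HIT
4: bank 5 row 2 — prev 10 → CONFLICT
5: bank 4 row 2 — prev 2 → HIT
6: bank 4 row 6 — prev 2 → CONFLICT
7: bank 4 row 6 — prev 6 → HIT
8: bank 6 row 8 — prev None → EMPTY
9: bank 1 row 13 — prev 4 → CONFLICT
10: bank 6 row 8 — prev 8 → HIT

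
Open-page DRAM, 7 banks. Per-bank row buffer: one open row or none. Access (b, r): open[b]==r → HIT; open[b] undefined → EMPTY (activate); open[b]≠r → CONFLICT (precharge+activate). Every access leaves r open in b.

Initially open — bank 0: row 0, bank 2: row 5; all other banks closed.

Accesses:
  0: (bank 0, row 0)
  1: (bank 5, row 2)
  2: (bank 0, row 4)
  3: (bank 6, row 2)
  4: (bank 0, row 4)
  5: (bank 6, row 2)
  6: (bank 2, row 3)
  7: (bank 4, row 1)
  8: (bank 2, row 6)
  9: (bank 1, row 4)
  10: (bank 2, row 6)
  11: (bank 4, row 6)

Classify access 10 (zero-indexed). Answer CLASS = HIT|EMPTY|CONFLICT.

CLASS = HIT

0: bank 0 row 0 — prev 0 → HIT
1: bank 5 row 2 — prev None → EMPTY
2: bank 0 row 4 — prev 0 → CONFLICT
3: bank 6 row 2 — prev None → EMPTY
4: bank 0 row 4 — prev 4 → HIT
5: bank 6 row 2 — prev 2 → HIT
6: bank 2 row 3 — prev 5 → CONFLICT
7: bank 4 row 1 — prev None → EMPTY
8: bank 2 row 6 — prev 3 → CONFLICT
9: bank 1 row 4 — prev None → EMPTY
10: bank 2 row 6 — prev 6 → HIT
11: bank 4 row 6 — prev 1 → CONFLICT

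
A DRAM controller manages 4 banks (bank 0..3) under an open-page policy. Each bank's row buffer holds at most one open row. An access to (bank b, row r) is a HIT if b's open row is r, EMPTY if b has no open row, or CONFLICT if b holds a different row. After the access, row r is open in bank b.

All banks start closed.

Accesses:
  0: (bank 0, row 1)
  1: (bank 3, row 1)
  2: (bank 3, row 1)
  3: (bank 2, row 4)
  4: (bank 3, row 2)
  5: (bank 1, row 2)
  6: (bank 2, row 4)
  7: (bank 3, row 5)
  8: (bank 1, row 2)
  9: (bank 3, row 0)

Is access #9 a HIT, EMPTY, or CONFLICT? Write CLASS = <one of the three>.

#0 (0,1) E
#1 (3,1) E
#2 (3,1) H  (was 1)
#3 (2,4) E
#4 (3,2) C  (was 1)
#5 (1,2) E
#6 (2,4) H  (was 4)
#7 (3,5) C  (was 2)
#8 (1,2) H  (was 2)
#9 (3,0) C  (was 5)

CLASS = CONFLICT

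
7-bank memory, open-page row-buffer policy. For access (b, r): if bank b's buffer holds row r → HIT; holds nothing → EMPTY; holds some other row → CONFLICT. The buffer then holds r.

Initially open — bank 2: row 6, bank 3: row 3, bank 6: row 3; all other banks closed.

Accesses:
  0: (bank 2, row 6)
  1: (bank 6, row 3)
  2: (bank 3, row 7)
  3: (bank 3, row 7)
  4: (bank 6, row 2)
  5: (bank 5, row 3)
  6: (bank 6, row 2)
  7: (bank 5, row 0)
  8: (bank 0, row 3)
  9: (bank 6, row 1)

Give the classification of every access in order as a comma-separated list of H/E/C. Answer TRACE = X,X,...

TRACE = H,H,C,H,C,E,H,C,E,C

#0 (2,6) H  (was 6)
#1 (6,3) H  (was 3)
#2 (3,7) C  (was 3)
#3 (3,7) H  (was 7)
#4 (6,2) C  (was 3)
#5 (5,3) E
#6 (6,2) H  (was 2)
#7 (5,0) C  (was 3)
#8 (0,3) E
#9 (6,1) C  (was 2)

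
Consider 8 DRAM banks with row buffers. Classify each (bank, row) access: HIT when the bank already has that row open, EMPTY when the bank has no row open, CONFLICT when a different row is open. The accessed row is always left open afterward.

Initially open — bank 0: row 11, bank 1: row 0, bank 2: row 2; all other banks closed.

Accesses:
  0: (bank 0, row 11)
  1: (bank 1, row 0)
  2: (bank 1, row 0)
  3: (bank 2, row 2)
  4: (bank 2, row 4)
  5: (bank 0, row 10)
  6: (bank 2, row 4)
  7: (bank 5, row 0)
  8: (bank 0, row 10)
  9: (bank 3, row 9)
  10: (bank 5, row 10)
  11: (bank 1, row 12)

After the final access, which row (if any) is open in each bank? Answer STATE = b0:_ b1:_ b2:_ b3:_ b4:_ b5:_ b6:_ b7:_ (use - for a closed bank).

STATE = b0:10 b1:12 b2:4 b3:9 b4:- b5:10 b6:- b7:-

0: bank 0 row 11 — prev 11 → HIT
1: bank 1 row 0 — prev 0 → HIT
2: bank 1 row 0 — prev 0 → HIT
3: bank 2 row 2 — prev 2 → HIT
4: bank 2 row 4 — prev 2 → CONFLICT
5: bank 0 row 10 — prev 11 → CONFLICT
6: bank 2 row 4 — prev 4 → HIT
7: bank 5 row 0 — prev None → EMPTY
8: bank 0 row 10 — prev 10 → HIT
9: bank 3 row 9 — prev None → EMPTY
10: bank 5 row 10 — prev 0 → CONFLICT
11: bank 1 row 12 — prev 0 → CONFLICT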